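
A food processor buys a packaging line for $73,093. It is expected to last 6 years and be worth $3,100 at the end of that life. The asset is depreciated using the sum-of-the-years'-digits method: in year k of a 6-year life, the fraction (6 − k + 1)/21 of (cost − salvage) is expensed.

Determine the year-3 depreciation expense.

Depreciable base = $73,093 − $3,100 = $69,993.
Sum of the years' digits = 6+5+4+3+2+1 = 21.
Year 1: $69,993 × 6/21 = $19,998. Book value $53,095.
Year 2: $69,993 × 5/21 = $16,665. Book value $36,430.
Year 3: $69,993 × 4/21 = $13,332. Book value $23,098.

$13,332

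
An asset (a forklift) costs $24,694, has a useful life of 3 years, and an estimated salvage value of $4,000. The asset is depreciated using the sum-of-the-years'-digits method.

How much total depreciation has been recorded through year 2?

Depreciable base = $24,694 − $4,000 = $20,694.
Sum of the years' digits = 3+2+1 = 6.
Year 1: $20,694 × 3/6 = $10,347. Book value $14,347.
Year 2: $20,694 × 2/6 = $6,898. Book value $7,449.
Accumulated through year 2 = $24,694 − $7,449 = $17,245.

$17,245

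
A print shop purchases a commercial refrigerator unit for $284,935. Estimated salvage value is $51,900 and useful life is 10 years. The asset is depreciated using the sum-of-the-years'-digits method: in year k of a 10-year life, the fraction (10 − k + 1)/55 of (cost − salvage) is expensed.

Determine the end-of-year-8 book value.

Depreciable base = $284,935 − $51,900 = $233,035.
Sum of the years' digits = 10+9+8+7+6+5+4+3+2+1 = 55.
Year 1: $233,035 × 10/55 = $42,370. Book value $242,565.
Year 2: $233,035 × 9/55 = $38,133. Book value $204,432.
Year 3: $233,035 × 8/55 = $33,896. Book value $170,536.
Year 4: $233,035 × 7/55 = $29,659. Book value $140,877.
Year 5: $233,035 × 6/55 = $25,422. Book value $115,455.
Year 6: $233,035 × 5/55 = $21,185. Book value $94,270.
Year 7: $233,035 × 4/55 = $16,948. Book value $77,322.
Year 8: $233,035 × 3/55 = $12,711. Book value $64,611.

$64,611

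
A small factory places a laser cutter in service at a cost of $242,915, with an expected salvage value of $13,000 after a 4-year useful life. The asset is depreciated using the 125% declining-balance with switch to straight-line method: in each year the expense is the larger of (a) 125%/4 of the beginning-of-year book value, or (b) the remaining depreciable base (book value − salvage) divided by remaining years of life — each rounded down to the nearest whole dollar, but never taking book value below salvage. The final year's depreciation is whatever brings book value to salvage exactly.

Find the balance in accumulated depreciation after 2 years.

$128,099

Depreciable base = $242,915 − $13,000 = $229,915.
Year 1: DB = ⌊$242,915 × 125%/4⌋ = $75,910; SL = ⌊$229,915/4⌋ = $57,478 → take DB $75,910. Book value $167,005.
Year 2: DB = ⌊$167,005 × 125%/4⌋ = $52,189; SL = ⌊$154,005/3⌋ = $51,335 → take DB $52,189. Book value $114,816.
Accumulated through year 2 = $242,915 − $114,816 = $128,099.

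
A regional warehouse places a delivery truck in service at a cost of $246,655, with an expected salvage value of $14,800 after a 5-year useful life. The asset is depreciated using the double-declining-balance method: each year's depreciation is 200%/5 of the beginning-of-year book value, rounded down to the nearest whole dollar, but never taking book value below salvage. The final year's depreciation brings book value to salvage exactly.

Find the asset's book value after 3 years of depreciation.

Depreciable base = $246,655 − $14,800 = $231,855.
Year 1: ⌊$246,655 × 200%/5⌋ = $98,662. Book value $147,993.
Year 2: ⌊$147,993 × 200%/5⌋ = $59,197. Book value $88,796.
Year 3: ⌊$88,796 × 200%/5⌋ = $35,518. Book value $53,278.

$53,278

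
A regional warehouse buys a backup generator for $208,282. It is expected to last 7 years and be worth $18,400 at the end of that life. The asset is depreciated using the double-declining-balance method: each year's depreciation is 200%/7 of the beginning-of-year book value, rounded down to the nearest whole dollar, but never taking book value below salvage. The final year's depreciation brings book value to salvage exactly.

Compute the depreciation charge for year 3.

Depreciable base = $208,282 − $18,400 = $189,882.
Year 1: ⌊$208,282 × 200%/7⌋ = $59,509. Book value $148,773.
Year 2: ⌊$148,773 × 200%/7⌋ = $42,506. Book value $106,267.
Year 3: ⌊$106,267 × 200%/7⌋ = $30,362. Book value $75,905.

$30,362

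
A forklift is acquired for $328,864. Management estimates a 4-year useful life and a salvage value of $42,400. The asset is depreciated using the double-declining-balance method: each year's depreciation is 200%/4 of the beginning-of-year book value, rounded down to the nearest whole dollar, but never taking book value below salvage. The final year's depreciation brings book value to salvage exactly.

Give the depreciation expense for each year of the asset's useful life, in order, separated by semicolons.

$164,432; $82,216; $39,816; $0

Depreciable base = $328,864 − $42,400 = $286,464.
Year 1: ⌊$328,864 × 200%/4⌋ = $164,432. Book value $164,432.
Year 2: ⌊$164,432 × 200%/4⌋ = $82,216. Book value $82,216.
Year 3: ⌊$82,216 × 200%/4⌋ = $41,108, capped at $39,816. Book value $42,400.
Year 4 (final): $42,400 − $42,400 = $0. Book value $42,400.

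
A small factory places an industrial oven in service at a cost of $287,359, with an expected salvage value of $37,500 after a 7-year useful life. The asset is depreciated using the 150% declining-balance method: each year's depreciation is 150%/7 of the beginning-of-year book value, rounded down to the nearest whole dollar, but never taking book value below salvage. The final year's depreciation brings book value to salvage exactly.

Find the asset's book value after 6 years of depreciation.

Depreciable base = $287,359 − $37,500 = $249,859.
Year 1: ⌊$287,359 × 150%/7⌋ = $61,576. Book value $225,783.
Year 2: ⌊$225,783 × 150%/7⌋ = $48,382. Book value $177,401.
Year 3: ⌊$177,401 × 150%/7⌋ = $38,014. Book value $139,387.
Year 4: ⌊$139,387 × 150%/7⌋ = $29,868. Book value $109,519.
Year 5: ⌊$109,519 × 150%/7⌋ = $23,468. Book value $86,051.
Year 6: ⌊$86,051 × 150%/7⌋ = $18,439. Book value $67,612.

$67,612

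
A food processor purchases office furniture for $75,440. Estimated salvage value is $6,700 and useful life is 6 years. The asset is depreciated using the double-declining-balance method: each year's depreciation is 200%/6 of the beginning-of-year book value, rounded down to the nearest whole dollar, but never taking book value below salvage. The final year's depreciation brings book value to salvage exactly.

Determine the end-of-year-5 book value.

$9,936

Depreciable base = $75,440 − $6,700 = $68,740.
Year 1: ⌊$75,440 × 200%/6⌋ = $25,146. Book value $50,294.
Year 2: ⌊$50,294 × 200%/6⌋ = $16,764. Book value $33,530.
Year 3: ⌊$33,530 × 200%/6⌋ = $11,176. Book value $22,354.
Year 4: ⌊$22,354 × 200%/6⌋ = $7,451. Book value $14,903.
Year 5: ⌊$14,903 × 200%/6⌋ = $4,967. Book value $9,936.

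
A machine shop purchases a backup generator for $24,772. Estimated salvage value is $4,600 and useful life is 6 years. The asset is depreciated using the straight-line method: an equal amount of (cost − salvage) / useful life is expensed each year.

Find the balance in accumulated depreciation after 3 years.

$10,086

Depreciable base = $24,772 − $4,600 = $20,172.
Annual expense = $20,172 / 6 = $3,362.
End of year 1: book value $21,410.
End of year 2: book value $18,048.
End of year 3: book value $14,686.
Accumulated through year 3 = $24,772 − $14,686 = $10,086.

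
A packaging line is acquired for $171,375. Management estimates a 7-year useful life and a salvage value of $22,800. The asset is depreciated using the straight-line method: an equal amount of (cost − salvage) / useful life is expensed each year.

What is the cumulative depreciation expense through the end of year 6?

$127,350

Depreciable base = $171,375 − $22,800 = $148,575.
Annual expense = $148,575 / 7 = $21,225.
End of year 1: book value $150,150.
End of year 2: book value $128,925.
End of year 3: book value $107,700.
End of year 4: book value $86,475.
End of year 5: book value $65,250.
End of year 6: book value $44,025.
Accumulated through year 6 = $171,375 − $44,025 = $127,350.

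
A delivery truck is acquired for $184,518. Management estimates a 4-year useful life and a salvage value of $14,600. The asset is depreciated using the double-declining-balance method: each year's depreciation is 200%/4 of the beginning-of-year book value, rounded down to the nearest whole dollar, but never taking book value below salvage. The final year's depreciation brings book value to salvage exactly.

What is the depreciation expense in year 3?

Depreciable base = $184,518 − $14,600 = $169,918.
Year 1: ⌊$184,518 × 200%/4⌋ = $92,259. Book value $92,259.
Year 2: ⌊$92,259 × 200%/4⌋ = $46,129. Book value $46,130.
Year 3: ⌊$46,130 × 200%/4⌋ = $23,065. Book value $23,065.

$23,065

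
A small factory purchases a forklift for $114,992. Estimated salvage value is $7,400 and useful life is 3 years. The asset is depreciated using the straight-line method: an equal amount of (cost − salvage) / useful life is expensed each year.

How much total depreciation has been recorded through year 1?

$35,864

Depreciable base = $114,992 − $7,400 = $107,592.
Annual expense = $107,592 / 3 = $35,864.
End of year 1: book value $79,128.
Accumulated through year 1 = $114,992 − $79,128 = $35,864.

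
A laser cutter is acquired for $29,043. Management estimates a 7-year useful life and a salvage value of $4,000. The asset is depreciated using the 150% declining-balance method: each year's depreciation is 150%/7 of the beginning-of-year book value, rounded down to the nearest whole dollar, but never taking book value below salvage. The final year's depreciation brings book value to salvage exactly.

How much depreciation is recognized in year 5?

$2,372

Depreciable base = $29,043 − $4,000 = $25,043.
Year 1: ⌊$29,043 × 150%/7⌋ = $6,223. Book value $22,820.
Year 2: ⌊$22,820 × 150%/7⌋ = $4,890. Book value $17,930.
Year 3: ⌊$17,930 × 150%/7⌋ = $3,842. Book value $14,088.
Year 4: ⌊$14,088 × 150%/7⌋ = $3,018. Book value $11,070.
Year 5: ⌊$11,070 × 150%/7⌋ = $2,372. Book value $8,698.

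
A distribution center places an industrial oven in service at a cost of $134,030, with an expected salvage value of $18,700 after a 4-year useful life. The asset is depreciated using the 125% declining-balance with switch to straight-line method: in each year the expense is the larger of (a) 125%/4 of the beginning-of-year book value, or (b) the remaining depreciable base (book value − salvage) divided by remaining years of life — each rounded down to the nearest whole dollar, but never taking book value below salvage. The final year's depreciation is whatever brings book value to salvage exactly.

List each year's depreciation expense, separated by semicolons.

$41,884; $28,795; $22,325; $22,326

Depreciable base = $134,030 − $18,700 = $115,330.
Year 1: DB = ⌊$134,030 × 125%/4⌋ = $41,884; SL = ⌊$115,330/4⌋ = $28,832 → take DB $41,884. Book value $92,146.
Year 2: DB = ⌊$92,146 × 125%/4⌋ = $28,795; SL = ⌊$73,446/3⌋ = $24,482 → take DB $28,795. Book value $63,351.
Year 3: DB = ⌊$63,351 × 125%/4⌋ = $19,797; SL = ⌊$44,651/2⌋ = $22,325 → take SL $22,325. Book value $41,026.
Year 4 (final): $41,026 − $18,700 = $22,326. Book value $18,700.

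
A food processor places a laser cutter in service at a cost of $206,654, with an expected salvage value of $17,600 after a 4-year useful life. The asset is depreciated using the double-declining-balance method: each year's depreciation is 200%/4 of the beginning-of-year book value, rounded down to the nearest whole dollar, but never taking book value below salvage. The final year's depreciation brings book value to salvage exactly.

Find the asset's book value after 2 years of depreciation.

Depreciable base = $206,654 − $17,600 = $189,054.
Year 1: ⌊$206,654 × 200%/4⌋ = $103,327. Book value $103,327.
Year 2: ⌊$103,327 × 200%/4⌋ = $51,663. Book value $51,664.

$51,664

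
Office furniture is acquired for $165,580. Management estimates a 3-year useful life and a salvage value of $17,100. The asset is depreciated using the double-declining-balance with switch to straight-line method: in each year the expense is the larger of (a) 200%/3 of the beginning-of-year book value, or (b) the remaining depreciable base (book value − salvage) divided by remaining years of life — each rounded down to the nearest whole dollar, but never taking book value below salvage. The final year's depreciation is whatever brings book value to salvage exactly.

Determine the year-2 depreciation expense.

Depreciable base = $165,580 − $17,100 = $148,480.
Year 1: DB = ⌊$165,580 × 200%/3⌋ = $110,386; SL = ⌊$148,480/3⌋ = $49,493 → take DB $110,386. Book value $55,194.
Year 2: DB = ⌊$55,194 × 200%/3⌋ = $36,796; SL = ⌊$38,094/2⌋ = $19,047 → take DB $36,796. Book value $18,398.

$36,796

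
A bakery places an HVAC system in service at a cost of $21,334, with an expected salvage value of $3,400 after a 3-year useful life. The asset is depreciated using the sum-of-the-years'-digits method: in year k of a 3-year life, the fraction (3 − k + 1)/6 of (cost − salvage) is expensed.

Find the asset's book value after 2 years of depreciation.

Depreciable base = $21,334 − $3,400 = $17,934.
Sum of the years' digits = 3+2+1 = 6.
Year 1: $17,934 × 3/6 = $8,967. Book value $12,367.
Year 2: $17,934 × 2/6 = $5,978. Book value $6,389.

$6,389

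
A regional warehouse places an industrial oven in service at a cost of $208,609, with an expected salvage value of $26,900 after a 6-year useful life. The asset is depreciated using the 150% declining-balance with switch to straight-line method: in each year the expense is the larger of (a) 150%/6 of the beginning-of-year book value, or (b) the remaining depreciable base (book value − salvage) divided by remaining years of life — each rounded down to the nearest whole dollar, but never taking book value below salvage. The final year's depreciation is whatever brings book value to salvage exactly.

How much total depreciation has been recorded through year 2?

Depreciable base = $208,609 − $26,900 = $181,709.
Year 1: DB = ⌊$208,609 × 150%/6⌋ = $52,152; SL = ⌊$181,709/6⌋ = $30,284 → take DB $52,152. Book value $156,457.
Year 2: DB = ⌊$156,457 × 150%/6⌋ = $39,114; SL = ⌊$129,557/5⌋ = $25,911 → take DB $39,114. Book value $117,343.
Accumulated through year 2 = $208,609 − $117,343 = $91,266.

$91,266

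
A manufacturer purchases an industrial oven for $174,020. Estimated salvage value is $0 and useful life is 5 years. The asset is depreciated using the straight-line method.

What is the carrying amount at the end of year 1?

$139,216

Depreciable base = $174,020 − $0 = $174,020.
Annual expense = $174,020 / 5 = $34,804.
End of year 1: book value $139,216.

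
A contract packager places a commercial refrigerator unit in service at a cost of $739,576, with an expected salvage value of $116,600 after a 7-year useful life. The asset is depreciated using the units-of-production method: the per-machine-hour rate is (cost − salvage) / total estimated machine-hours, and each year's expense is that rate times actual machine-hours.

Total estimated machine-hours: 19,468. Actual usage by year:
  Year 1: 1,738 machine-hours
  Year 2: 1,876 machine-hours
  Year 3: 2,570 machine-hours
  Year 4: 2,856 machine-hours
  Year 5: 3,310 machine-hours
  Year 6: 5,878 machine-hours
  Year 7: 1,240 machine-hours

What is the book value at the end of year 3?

Depreciable base = $739,576 − $116,600 = $622,976.
Rate = $622,976 / 19,468 machine-hours = $32 per machine-hour.
Year 1: 1,738 × $32 = $55,616. Book value $683,960.
Year 2: 1,876 × $32 = $60,032. Book value $623,928.
Year 3: 2,570 × $32 = $82,240. Book value $541,688.

$541,688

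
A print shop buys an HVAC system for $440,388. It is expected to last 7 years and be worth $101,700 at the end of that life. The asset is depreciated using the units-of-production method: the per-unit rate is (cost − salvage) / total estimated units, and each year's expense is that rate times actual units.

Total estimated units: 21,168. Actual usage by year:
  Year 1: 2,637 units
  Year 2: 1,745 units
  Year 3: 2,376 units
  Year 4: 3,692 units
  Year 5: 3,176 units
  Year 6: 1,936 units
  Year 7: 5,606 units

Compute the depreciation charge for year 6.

$30,976

Depreciable base = $440,388 − $101,700 = $338,688.
Rate = $338,688 / 21,168 units = $16 per unit.
Year 1: 2,637 × $16 = $42,192. Book value $398,196.
Year 2: 1,745 × $16 = $27,920. Book value $370,276.
Year 3: 2,376 × $16 = $38,016. Book value $332,260.
Year 4: 3,692 × $16 = $59,072. Book value $273,188.
Year 5: 3,176 × $16 = $50,816. Book value $222,372.
Year 6: 1,936 × $16 = $30,976. Book value $191,396.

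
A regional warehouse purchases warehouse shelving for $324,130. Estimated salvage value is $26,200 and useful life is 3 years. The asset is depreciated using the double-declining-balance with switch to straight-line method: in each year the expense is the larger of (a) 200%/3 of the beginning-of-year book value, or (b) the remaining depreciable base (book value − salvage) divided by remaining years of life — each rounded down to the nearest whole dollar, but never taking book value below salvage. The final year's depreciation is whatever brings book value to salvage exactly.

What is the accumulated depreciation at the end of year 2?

$288,115

Depreciable base = $324,130 − $26,200 = $297,930.
Year 1: DB = ⌊$324,130 × 200%/3⌋ = $216,086; SL = ⌊$297,930/3⌋ = $99,310 → take DB $216,086. Book value $108,044.
Year 2: DB = ⌊$108,044 × 200%/3⌋ = $72,029; SL = ⌊$81,844/2⌋ = $40,922 → take DB $72,029. Book value $36,015.
Accumulated through year 2 = $324,130 − $36,015 = $288,115.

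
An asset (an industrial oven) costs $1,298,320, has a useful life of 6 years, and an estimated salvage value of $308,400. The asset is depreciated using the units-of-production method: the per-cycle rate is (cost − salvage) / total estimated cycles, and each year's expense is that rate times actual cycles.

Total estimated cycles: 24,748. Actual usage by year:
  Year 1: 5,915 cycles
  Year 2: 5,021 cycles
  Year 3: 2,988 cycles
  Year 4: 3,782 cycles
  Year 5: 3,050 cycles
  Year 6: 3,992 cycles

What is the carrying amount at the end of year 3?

$741,360

Depreciable base = $1,298,320 − $308,400 = $989,920.
Rate = $989,920 / 24,748 cycles = $40 per cycle.
Year 1: 5,915 × $40 = $236,600. Book value $1,061,720.
Year 2: 5,021 × $40 = $200,840. Book value $860,880.
Year 3: 2,988 × $40 = $119,520. Book value $741,360.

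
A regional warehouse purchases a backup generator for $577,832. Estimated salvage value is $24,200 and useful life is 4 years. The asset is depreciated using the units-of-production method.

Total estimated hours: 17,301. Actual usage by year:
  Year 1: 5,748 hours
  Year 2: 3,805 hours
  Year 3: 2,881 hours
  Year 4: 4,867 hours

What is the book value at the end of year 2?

$272,136

Depreciable base = $577,832 − $24,200 = $553,632.
Rate = $553,632 / 17,301 hours = $32 per hour.
Year 1: 5,748 × $32 = $183,936. Book value $393,896.
Year 2: 3,805 × $32 = $121,760. Book value $272,136.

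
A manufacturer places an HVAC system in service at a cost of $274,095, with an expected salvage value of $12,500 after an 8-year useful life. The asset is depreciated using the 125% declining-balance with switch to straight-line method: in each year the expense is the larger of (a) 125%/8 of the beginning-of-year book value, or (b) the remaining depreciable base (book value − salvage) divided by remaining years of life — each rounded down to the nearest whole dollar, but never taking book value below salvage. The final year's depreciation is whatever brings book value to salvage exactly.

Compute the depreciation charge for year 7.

Depreciable base = $274,095 − $12,500 = $261,595.
Year 1: DB = ⌊$274,095 × 125%/8⌋ = $42,827; SL = ⌊$261,595/8⌋ = $32,699 → take DB $42,827. Book value $231,268.
Year 2: DB = ⌊$231,268 × 125%/8⌋ = $36,135; SL = ⌊$218,768/7⌋ = $31,252 → take DB $36,135. Book value $195,133.
Year 3: DB = ⌊$195,133 × 125%/8⌋ = $30,489; SL = ⌊$182,633/6⌋ = $30,438 → take DB $30,489. Book value $164,644.
Year 4: DB = ⌊$164,644 × 125%/8⌋ = $25,725; SL = ⌊$152,144/5⌋ = $30,428 → take SL $30,428. Book value $134,216.
Year 5: DB = ⌊$134,216 × 125%/8⌋ = $20,971; SL = ⌊$121,716/4⌋ = $30,429 → take SL $30,429. Book value $103,787.
Year 6: DB = ⌊$103,787 × 125%/8⌋ = $16,216; SL = ⌊$91,287/3⌋ = $30,429 → take SL $30,429. Book value $73,358.
Year 7: DB = ⌊$73,358 × 125%/8⌋ = $11,462; SL = ⌊$60,858/2⌋ = $30,429 → take SL $30,429. Book value $42,929.

$30,429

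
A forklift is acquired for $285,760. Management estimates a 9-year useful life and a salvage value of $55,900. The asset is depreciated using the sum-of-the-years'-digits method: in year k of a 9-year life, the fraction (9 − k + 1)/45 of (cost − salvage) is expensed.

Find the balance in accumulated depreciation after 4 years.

$153,240

Depreciable base = $285,760 − $55,900 = $229,860.
Sum of the years' digits = 9+8+7+6+5+4+3+2+1 = 45.
Year 1: $229,860 × 9/45 = $45,972. Book value $239,788.
Year 2: $229,860 × 8/45 = $40,864. Book value $198,924.
Year 3: $229,860 × 7/45 = $35,756. Book value $163,168.
Year 4: $229,860 × 6/45 = $30,648. Book value $132,520.
Accumulated through year 4 = $285,760 − $132,520 = $153,240.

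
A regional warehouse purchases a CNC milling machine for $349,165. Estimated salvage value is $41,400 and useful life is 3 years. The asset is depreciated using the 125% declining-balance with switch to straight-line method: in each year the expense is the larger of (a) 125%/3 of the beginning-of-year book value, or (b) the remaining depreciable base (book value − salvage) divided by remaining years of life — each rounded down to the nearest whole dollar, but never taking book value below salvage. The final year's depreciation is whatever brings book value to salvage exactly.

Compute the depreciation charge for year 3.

Depreciable base = $349,165 − $41,400 = $307,765.
Year 1: DB = ⌊$349,165 × 125%/3⌋ = $145,485; SL = ⌊$307,765/3⌋ = $102,588 → take DB $145,485. Book value $203,680.
Year 2: DB = ⌊$203,680 × 125%/3⌋ = $84,866; SL = ⌊$162,280/2⌋ = $81,140 → take DB $84,866. Book value $118,814.
Year 3 (final): $118,814 − $41,400 = $77,414. Book value $41,400.

$77,414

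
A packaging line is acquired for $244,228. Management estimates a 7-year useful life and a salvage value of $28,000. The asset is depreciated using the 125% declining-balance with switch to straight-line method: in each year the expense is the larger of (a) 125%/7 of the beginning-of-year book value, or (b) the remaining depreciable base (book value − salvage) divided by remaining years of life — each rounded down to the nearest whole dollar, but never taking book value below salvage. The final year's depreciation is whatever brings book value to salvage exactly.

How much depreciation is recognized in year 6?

$26,841

Depreciable base = $244,228 − $28,000 = $216,228.
Year 1: DB = ⌊$244,228 × 125%/7⌋ = $43,612; SL = ⌊$216,228/7⌋ = $30,889 → take DB $43,612. Book value $200,616.
Year 2: DB = ⌊$200,616 × 125%/7⌋ = $35,824; SL = ⌊$172,616/6⌋ = $28,769 → take DB $35,824. Book value $164,792.
Year 3: DB = ⌊$164,792 × 125%/7⌋ = $29,427; SL = ⌊$136,792/5⌋ = $27,358 → take DB $29,427. Book value $135,365.
Year 4: DB = ⌊$135,365 × 125%/7⌋ = $24,172; SL = ⌊$107,365/4⌋ = $26,841 → take SL $26,841. Book value $108,524.
Year 5: DB = ⌊$108,524 × 125%/7⌋ = $19,379; SL = ⌊$80,524/3⌋ = $26,841 → take SL $26,841. Book value $81,683.
Year 6: DB = ⌊$81,683 × 125%/7⌋ = $14,586; SL = ⌊$53,683/2⌋ = $26,841 → take SL $26,841. Book value $54,842.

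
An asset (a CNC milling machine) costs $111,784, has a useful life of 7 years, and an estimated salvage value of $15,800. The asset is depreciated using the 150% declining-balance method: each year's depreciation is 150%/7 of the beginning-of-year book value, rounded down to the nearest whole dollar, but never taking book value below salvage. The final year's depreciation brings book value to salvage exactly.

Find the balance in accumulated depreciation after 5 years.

Depreciable base = $111,784 − $15,800 = $95,984.
Year 1: ⌊$111,784 × 150%/7⌋ = $23,953. Book value $87,831.
Year 2: ⌊$87,831 × 150%/7⌋ = $18,820. Book value $69,011.
Year 3: ⌊$69,011 × 150%/7⌋ = $14,788. Book value $54,223.
Year 4: ⌊$54,223 × 150%/7⌋ = $11,619. Book value $42,604.
Year 5: ⌊$42,604 × 150%/7⌋ = $9,129. Book value $33,475.
Accumulated through year 5 = $111,784 − $33,475 = $78,309.

$78,309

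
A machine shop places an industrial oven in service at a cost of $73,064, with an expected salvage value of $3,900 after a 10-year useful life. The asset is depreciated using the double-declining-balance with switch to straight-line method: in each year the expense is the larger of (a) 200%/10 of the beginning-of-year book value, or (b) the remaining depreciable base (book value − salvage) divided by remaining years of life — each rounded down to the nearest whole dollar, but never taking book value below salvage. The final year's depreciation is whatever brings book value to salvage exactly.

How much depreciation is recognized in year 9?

Depreciable base = $73,064 − $3,900 = $69,164.
Year 1: DB = ⌊$73,064 × 200%/10⌋ = $14,612; SL = ⌊$69,164/10⌋ = $6,916 → take DB $14,612. Book value $58,452.
Year 2: DB = ⌊$58,452 × 200%/10⌋ = $11,690; SL = ⌊$54,552/9⌋ = $6,061 → take DB $11,690. Book value $46,762.
Year 3: DB = ⌊$46,762 × 200%/10⌋ = $9,352; SL = ⌊$42,862/8⌋ = $5,357 → take DB $9,352. Book value $37,410.
Year 4: DB = ⌊$37,410 × 200%/10⌋ = $7,482; SL = ⌊$33,510/7⌋ = $4,787 → take DB $7,482. Book value $29,928.
Year 5: DB = ⌊$29,928 × 200%/10⌋ = $5,985; SL = ⌊$26,028/6⌋ = $4,338 → take DB $5,985. Book value $23,943.
Year 6: DB = ⌊$23,943 × 200%/10⌋ = $4,788; SL = ⌊$20,043/5⌋ = $4,008 → take DB $4,788. Book value $19,155.
Year 7: DB = ⌊$19,155 × 200%/10⌋ = $3,831; SL = ⌊$15,255/4⌋ = $3,813 → take DB $3,831. Book value $15,324.
Year 8: DB = ⌊$15,324 × 200%/10⌋ = $3,064; SL = ⌊$11,424/3⌋ = $3,808 → take SL $3,808. Book value $11,516.
Year 9: DB = ⌊$11,516 × 200%/10⌋ = $2,303; SL = ⌊$7,616/2⌋ = $3,808 → take SL $3,808. Book value $7,708.

$3,808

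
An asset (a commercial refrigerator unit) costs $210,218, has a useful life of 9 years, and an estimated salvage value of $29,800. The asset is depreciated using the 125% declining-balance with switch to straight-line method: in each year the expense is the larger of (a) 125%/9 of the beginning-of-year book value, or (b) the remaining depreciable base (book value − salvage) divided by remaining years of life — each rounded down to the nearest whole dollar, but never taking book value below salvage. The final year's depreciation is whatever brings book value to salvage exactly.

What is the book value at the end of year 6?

Depreciable base = $210,218 − $29,800 = $180,418.
Year 1: DB = ⌊$210,218 × 125%/9⌋ = $29,196; SL = ⌊$180,418/9⌋ = $20,046 → take DB $29,196. Book value $181,022.
Year 2: DB = ⌊$181,022 × 125%/9⌋ = $25,141; SL = ⌊$151,222/8⌋ = $18,902 → take DB $25,141. Book value $155,881.
Year 3: DB = ⌊$155,881 × 125%/9⌋ = $21,650; SL = ⌊$126,081/7⌋ = $18,011 → take DB $21,650. Book value $134,231.
Year 4: DB = ⌊$134,231 × 125%/9⌋ = $18,643; SL = ⌊$104,431/6⌋ = $17,405 → take DB $18,643. Book value $115,588.
Year 5: DB = ⌊$115,588 × 125%/9⌋ = $16,053; SL = ⌊$85,788/5⌋ = $17,157 → take SL $17,157. Book value $98,431.
Year 6: DB = ⌊$98,431 × 125%/9⌋ = $13,670; SL = ⌊$68,631/4⌋ = $17,157 → take SL $17,157. Book value $81,274.

$81,274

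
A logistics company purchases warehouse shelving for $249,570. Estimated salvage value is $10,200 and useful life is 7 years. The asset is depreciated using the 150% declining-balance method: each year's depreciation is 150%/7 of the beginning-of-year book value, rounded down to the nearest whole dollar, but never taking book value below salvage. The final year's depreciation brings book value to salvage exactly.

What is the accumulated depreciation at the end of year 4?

Depreciable base = $249,570 − $10,200 = $239,370.
Year 1: ⌊$249,570 × 150%/7⌋ = $53,479. Book value $196,091.
Year 2: ⌊$196,091 × 150%/7⌋ = $42,019. Book value $154,072.
Year 3: ⌊$154,072 × 150%/7⌋ = $33,015. Book value $121,057.
Year 4: ⌊$121,057 × 150%/7⌋ = $25,940. Book value $95,117.
Accumulated through year 4 = $249,570 − $95,117 = $154,453.

$154,453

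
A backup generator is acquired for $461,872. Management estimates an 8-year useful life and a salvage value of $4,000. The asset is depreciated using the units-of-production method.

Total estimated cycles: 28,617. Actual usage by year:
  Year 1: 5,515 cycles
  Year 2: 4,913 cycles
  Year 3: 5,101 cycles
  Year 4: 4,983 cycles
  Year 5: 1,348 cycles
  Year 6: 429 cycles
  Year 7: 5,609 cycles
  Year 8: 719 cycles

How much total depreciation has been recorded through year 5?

Depreciable base = $461,872 − $4,000 = $457,872.
Rate = $457,872 / 28,617 cycles = $16 per cycle.
Year 1: 5,515 × $16 = $88,240. Book value $373,632.
Year 2: 4,913 × $16 = $78,608. Book value $295,024.
Year 3: 5,101 × $16 = $81,616. Book value $213,408.
Year 4: 4,983 × $16 = $79,728. Book value $133,680.
Year 5: 1,348 × $16 = $21,568. Book value $112,112.
Accumulated through year 5 = $461,872 − $112,112 = $349,760.

$349,760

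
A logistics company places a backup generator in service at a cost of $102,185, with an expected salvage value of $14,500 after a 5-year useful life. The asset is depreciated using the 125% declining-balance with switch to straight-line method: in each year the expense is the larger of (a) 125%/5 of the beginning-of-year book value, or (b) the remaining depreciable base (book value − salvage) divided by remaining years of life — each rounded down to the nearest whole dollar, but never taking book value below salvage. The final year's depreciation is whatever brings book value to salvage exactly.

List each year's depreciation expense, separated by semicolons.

Depreciable base = $102,185 − $14,500 = $87,685.
Year 1: DB = ⌊$102,185 × 125%/5⌋ = $25,546; SL = ⌊$87,685/5⌋ = $17,537 → take DB $25,546. Book value $76,639.
Year 2: DB = ⌊$76,639 × 125%/5⌋ = $19,159; SL = ⌊$62,139/4⌋ = $15,534 → take DB $19,159. Book value $57,480.
Year 3: DB = ⌊$57,480 × 125%/5⌋ = $14,370; SL = ⌊$42,980/3⌋ = $14,326 → take DB $14,370. Book value $43,110.
Year 4: DB = ⌊$43,110 × 125%/5⌋ = $10,777; SL = ⌊$28,610/2⌋ = $14,305 → take SL $14,305. Book value $28,805.
Year 5 (final): $28,805 − $14,500 = $14,305. Book value $14,500.

$25,546; $19,159; $14,370; $14,305; $14,305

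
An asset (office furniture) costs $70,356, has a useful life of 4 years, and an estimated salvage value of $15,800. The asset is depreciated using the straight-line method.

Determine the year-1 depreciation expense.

$13,639

Depreciable base = $70,356 − $15,800 = $54,556.
Annual expense = $54,556 / 4 = $13,639.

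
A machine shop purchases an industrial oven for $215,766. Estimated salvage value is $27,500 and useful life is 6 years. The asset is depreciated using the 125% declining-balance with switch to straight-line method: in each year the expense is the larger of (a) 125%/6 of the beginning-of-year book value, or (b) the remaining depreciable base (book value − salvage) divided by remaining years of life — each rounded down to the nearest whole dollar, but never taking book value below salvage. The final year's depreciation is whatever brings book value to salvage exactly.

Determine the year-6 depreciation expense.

Depreciable base = $215,766 − $27,500 = $188,266.
Year 1: DB = ⌊$215,766 × 125%/6⌋ = $44,951; SL = ⌊$188,266/6⌋ = $31,377 → take DB $44,951. Book value $170,815.
Year 2: DB = ⌊$170,815 × 125%/6⌋ = $35,586; SL = ⌊$143,315/5⌋ = $28,663 → take DB $35,586. Book value $135,229.
Year 3: DB = ⌊$135,229 × 125%/6⌋ = $28,172; SL = ⌊$107,729/4⌋ = $26,932 → take DB $28,172. Book value $107,057.
Year 4: DB = ⌊$107,057 × 125%/6⌋ = $22,303; SL = ⌊$79,557/3⌋ = $26,519 → take SL $26,519. Book value $80,538.
Year 5: DB = ⌊$80,538 × 125%/6⌋ = $16,778; SL = ⌊$53,038/2⌋ = $26,519 → take SL $26,519. Book value $54,019.
Year 6 (final): $54,019 − $27,500 = $26,519. Book value $27,500.

$26,519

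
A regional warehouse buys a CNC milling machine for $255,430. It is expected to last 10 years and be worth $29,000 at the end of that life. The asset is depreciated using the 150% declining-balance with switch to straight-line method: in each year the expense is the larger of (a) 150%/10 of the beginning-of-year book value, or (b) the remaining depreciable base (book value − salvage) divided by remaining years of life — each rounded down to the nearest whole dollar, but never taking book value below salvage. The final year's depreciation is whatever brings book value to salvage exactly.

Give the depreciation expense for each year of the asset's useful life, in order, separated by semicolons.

$38,314; $32,567; $27,682; $23,530; $20,000; $17,000; $16,834; $16,834; $16,834; $16,835

Depreciable base = $255,430 − $29,000 = $226,430.
Year 1: DB = ⌊$255,430 × 150%/10⌋ = $38,314; SL = ⌊$226,430/10⌋ = $22,643 → take DB $38,314. Book value $217,116.
Year 2: DB = ⌊$217,116 × 150%/10⌋ = $32,567; SL = ⌊$188,116/9⌋ = $20,901 → take DB $32,567. Book value $184,549.
Year 3: DB = ⌊$184,549 × 150%/10⌋ = $27,682; SL = ⌊$155,549/8⌋ = $19,443 → take DB $27,682. Book value $156,867.
Year 4: DB = ⌊$156,867 × 150%/10⌋ = $23,530; SL = ⌊$127,867/7⌋ = $18,266 → take DB $23,530. Book value $133,337.
Year 5: DB = ⌊$133,337 × 150%/10⌋ = $20,000; SL = ⌊$104,337/6⌋ = $17,389 → take DB $20,000. Book value $113,337.
Year 6: DB = ⌊$113,337 × 150%/10⌋ = $17,000; SL = ⌊$84,337/5⌋ = $16,867 → take DB $17,000. Book value $96,337.
Year 7: DB = ⌊$96,337 × 150%/10⌋ = $14,450; SL = ⌊$67,337/4⌋ = $16,834 → take SL $16,834. Book value $79,503.
Year 8: DB = ⌊$79,503 × 150%/10⌋ = $11,925; SL = ⌊$50,503/3⌋ = $16,834 → take SL $16,834. Book value $62,669.
Year 9: DB = ⌊$62,669 × 150%/10⌋ = $9,400; SL = ⌊$33,669/2⌋ = $16,834 → take SL $16,834. Book value $45,835.
Year 10 (final): $45,835 − $29,000 = $16,835. Book value $29,000.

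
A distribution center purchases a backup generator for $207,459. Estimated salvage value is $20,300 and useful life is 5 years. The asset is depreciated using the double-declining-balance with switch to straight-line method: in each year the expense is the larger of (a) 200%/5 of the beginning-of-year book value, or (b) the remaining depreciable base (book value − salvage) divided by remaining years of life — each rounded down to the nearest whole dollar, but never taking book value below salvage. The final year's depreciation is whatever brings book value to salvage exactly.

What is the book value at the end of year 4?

Depreciable base = $207,459 − $20,300 = $187,159.
Year 1: DB = ⌊$207,459 × 200%/5⌋ = $82,983; SL = ⌊$187,159/5⌋ = $37,431 → take DB $82,983. Book value $124,476.
Year 2: DB = ⌊$124,476 × 200%/5⌋ = $49,790; SL = ⌊$104,176/4⌋ = $26,044 → take DB $49,790. Book value $74,686.
Year 3: DB = ⌊$74,686 × 200%/5⌋ = $29,874; SL = ⌊$54,386/3⌋ = $18,128 → take DB $29,874. Book value $44,812.
Year 4: DB = ⌊$44,812 × 200%/5⌋ = $17,924; SL = ⌊$24,512/2⌋ = $12,256 → take DB $17,924. Book value $26,888.

$26,888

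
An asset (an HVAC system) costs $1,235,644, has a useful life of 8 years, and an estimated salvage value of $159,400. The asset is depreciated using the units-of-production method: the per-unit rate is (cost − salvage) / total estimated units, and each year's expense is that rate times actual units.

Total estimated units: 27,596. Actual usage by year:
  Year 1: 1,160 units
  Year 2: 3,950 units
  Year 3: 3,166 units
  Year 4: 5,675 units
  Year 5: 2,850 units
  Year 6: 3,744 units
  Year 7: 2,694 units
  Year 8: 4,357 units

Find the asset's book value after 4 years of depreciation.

$691,555

Depreciable base = $1,235,644 − $159,400 = $1,076,244.
Rate = $1,076,244 / 27,596 units = $39 per unit.
Year 1: 1,160 × $39 = $45,240. Book value $1,190,404.
Year 2: 3,950 × $39 = $154,050. Book value $1,036,354.
Year 3: 3,166 × $39 = $123,474. Book value $912,880.
Year 4: 5,675 × $39 = $221,325. Book value $691,555.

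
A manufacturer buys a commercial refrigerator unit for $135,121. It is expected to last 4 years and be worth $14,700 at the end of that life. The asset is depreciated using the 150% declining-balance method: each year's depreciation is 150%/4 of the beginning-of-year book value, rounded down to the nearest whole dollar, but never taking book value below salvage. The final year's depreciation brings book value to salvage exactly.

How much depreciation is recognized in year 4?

Depreciable base = $135,121 − $14,700 = $120,421.
Year 1: ⌊$135,121 × 150%/4⌋ = $50,670. Book value $84,451.
Year 2: ⌊$84,451 × 150%/4⌋ = $31,669. Book value $52,782.
Year 3: ⌊$52,782 × 150%/4⌋ = $19,793. Book value $32,989.
Year 4 (final): $32,989 − $14,700 = $18,289. Book value $14,700.

$18,289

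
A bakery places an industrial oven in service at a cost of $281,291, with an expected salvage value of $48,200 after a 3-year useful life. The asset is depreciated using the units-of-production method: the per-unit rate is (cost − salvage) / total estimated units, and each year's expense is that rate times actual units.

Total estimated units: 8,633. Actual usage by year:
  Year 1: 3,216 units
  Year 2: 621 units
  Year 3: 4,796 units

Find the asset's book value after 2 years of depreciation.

Depreciable base = $281,291 − $48,200 = $233,091.
Rate = $233,091 / 8,633 units = $27 per unit.
Year 1: 3,216 × $27 = $86,832. Book value $194,459.
Year 2: 621 × $27 = $16,767. Book value $177,692.

$177,692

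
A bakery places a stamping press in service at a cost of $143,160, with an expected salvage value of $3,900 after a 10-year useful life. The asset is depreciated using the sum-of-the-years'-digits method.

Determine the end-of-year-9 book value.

$6,432

Depreciable base = $143,160 − $3,900 = $139,260.
Sum of the years' digits = 10+9+8+7+6+5+4+3+2+1 = 55.
Year 1: $139,260 × 10/55 = $25,320. Book value $117,840.
Year 2: $139,260 × 9/55 = $22,788. Book value $95,052.
Year 3: $139,260 × 8/55 = $20,256. Book value $74,796.
Year 4: $139,260 × 7/55 = $17,724. Book value $57,072.
Year 5: $139,260 × 6/55 = $15,192. Book value $41,880.
Year 6: $139,260 × 5/55 = $12,660. Book value $29,220.
Year 7: $139,260 × 4/55 = $10,128. Book value $19,092.
Year 8: $139,260 × 3/55 = $7,596. Book value $11,496.
Year 9: $139,260 × 2/55 = $5,064. Book value $6,432.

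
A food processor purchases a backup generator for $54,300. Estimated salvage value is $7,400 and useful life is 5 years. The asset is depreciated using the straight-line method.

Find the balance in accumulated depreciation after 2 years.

$18,760

Depreciable base = $54,300 − $7,400 = $46,900.
Annual expense = $46,900 / 5 = $9,380.
End of year 1: book value $44,920.
End of year 2: book value $35,540.
Accumulated through year 2 = $54,300 − $35,540 = $18,760.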